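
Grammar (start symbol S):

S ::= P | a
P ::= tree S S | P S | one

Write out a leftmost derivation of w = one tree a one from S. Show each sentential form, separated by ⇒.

S ⇒ P   [S ::= P]
P ⇒ P S   [P ::= P S]
P S ⇒ one S   [P ::= one]
one S ⇒ one P   [S ::= P]
one P ⇒ one tree S S   [P ::= tree S S]
one tree S S ⇒ one tree a S   [S ::= a]
one tree a S ⇒ one tree a P   [S ::= P]
one tree a P ⇒ one tree a one   [P ::= one]

S ⇒ P ⇒ P S ⇒ one S ⇒ one P ⇒ one tree S S ⇒ one tree a S ⇒ one tree a P ⇒ one tree a one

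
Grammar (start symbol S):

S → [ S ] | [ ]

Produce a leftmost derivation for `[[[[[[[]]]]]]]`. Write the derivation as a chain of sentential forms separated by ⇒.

S ⇒ [S]   [S → [ S ]]
[S] ⇒ [[S]]   [S → [ S ]]
[[S]] ⇒ [[[S]]]   [S → [ S ]]
[[[S]]] ⇒ [[[[S]]]]   [S → [ S ]]
[[[[S]]]] ⇒ [[[[[S]]]]]   [S → [ S ]]
[[[[[S]]]]] ⇒ [[[[[[S]]]]]]   [S → [ S ]]
[[[[[[S]]]]]] ⇒ [[[[[[[]]]]]]]   [S → [ ]]

S⇒[S]⇒[[S]]⇒[[[S]]]⇒[[[[S]]]]⇒[[[[[S]]]]]⇒[[[[[[S]]]]]]⇒[[[[[[[]]]]]]]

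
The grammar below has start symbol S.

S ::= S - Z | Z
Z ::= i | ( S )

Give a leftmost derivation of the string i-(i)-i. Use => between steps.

S => S-Z => S-Z-Z => Z-Z-Z => i-Z-Z => i-(S)-Z => i-(Z)-Z => i-(i)-Z => i-(i)-i

S => S-Z   [S ::= S - Z]
S-Z => S-Z-Z   [S ::= S - Z]
S-Z-Z => Z-Z-Z   [S ::= Z]
Z-Z-Z => i-Z-Z   [Z ::= i]
i-Z-Z => i-(S)-Z   [Z ::= ( S )]
i-(S)-Z => i-(Z)-Z   [S ::= Z]
i-(Z)-Z => i-(i)-Z   [Z ::= i]
i-(i)-Z => i-(i)-i   [Z ::= i]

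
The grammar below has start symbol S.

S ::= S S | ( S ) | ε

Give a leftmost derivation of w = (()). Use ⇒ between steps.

S ⇒ SS ⇒ SSS ⇒ (S)SS ⇒ (SS)SS ⇒ ((S)S)SS ⇒ (()S)SS ⇒ (())SS ⇒ (())S ⇒ (())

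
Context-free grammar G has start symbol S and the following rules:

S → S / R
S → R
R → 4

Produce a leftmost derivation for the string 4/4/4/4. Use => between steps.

S => S/R => S/R/R => S/R/R/R => R/R/R/R => 4/R/R/R => 4/4/R/R => 4/4/4/R => 4/4/4/4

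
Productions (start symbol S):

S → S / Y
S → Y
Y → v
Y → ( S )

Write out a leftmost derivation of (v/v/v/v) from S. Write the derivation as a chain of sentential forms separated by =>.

S => Y   [S → Y]
Y => (S)   [Y → ( S )]
(S) => (S/Y)   [S → S / Y]
(S/Y) => (S/Y/Y)   [S → S / Y]
(S/Y/Y) => (S/Y/Y/Y)   [S → S / Y]
(S/Y/Y/Y) => (Y/Y/Y/Y)   [S → Y]
(Y/Y/Y/Y) => (v/Y/Y/Y)   [Y → v]
(v/Y/Y/Y) => (v/v/Y/Y)   [Y → v]
(v/v/Y/Y) => (v/v/v/Y)   [Y → v]
(v/v/v/Y) => (v/v/v/v)   [Y → v]

S => Y => (S) => (S/Y) => (S/Y/Y) => (S/Y/Y/Y) => (Y/Y/Y/Y) => (v/Y/Y/Y) => (v/v/Y/Y) => (v/v/v/Y) => (v/v/v/v)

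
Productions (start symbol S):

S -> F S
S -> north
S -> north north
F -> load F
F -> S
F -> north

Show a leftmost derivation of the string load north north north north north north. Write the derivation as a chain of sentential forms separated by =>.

S => F S => load F S => load S S => load F S S => load S S S => load F S S S => load north S S S => load north north north S S => load north north north north S => load north north north north north north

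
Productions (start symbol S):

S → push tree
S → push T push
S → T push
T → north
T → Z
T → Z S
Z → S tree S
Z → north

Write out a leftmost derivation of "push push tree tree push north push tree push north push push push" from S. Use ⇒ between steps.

S ⇒ push T push ⇒ push Z push ⇒ push S tree S push ⇒ push push tree tree S push ⇒ push push tree tree push T push push ⇒ push push tree tree push Z push push ⇒ push push tree tree push S tree S push push ⇒ push push tree tree push T push tree S push push ⇒ push push tree tree push north push tree S push push ⇒ push push tree tree push north push tree push T push push push ⇒ push push tree tree push north push tree push north push push push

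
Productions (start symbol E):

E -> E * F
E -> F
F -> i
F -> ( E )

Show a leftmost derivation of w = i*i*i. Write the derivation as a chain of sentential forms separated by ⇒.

E ⇒ E*F   [E -> E * F]
E*F ⇒ E*F*F   [E -> E * F]
E*F*F ⇒ F*F*F   [E -> F]
F*F*F ⇒ i*F*F   [F -> i]
i*F*F ⇒ i*i*F   [F -> i]
i*i*F ⇒ i*i*i   [F -> i]

E⇒E*F⇒E*F*F⇒F*F*F⇒i*F*F⇒i*i*F⇒i*i*i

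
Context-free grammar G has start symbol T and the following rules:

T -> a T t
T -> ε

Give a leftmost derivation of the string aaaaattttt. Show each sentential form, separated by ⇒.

T⇒aTt⇒aaTtt⇒aaaTttt⇒aaaaTtttt⇒aaaaaTttttt⇒aaaaattttt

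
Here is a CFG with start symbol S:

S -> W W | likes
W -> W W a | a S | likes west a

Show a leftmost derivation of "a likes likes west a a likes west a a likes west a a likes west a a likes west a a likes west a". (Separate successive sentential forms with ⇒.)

S ⇒ W W ⇒ W W a W ⇒ W W a W a W ⇒ W W a W a W a W ⇒ W W a W a W a W a W ⇒ W W a W a W a W a W a W ⇒ a S W a W a W a W a W a W ⇒ a likes W a W a W a W a W a W ⇒ a likes likes west a a W a W a W a W a W ⇒ a likes likes west a a likes west a a W a W a W a W ⇒ a likes likes west a a likes west a a likes west a a W a W a W ⇒ a likes likes west a a likes west a a likes west a a likes west a a W a W ⇒ a likes likes west a a likes west a a likes west a a likes west a a likes west a a W ⇒ a likes likes west a a likes west a a likes west a a likes west a a likes west a a likes west a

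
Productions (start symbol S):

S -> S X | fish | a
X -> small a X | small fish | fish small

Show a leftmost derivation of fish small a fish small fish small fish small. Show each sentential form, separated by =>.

S => S X => S X X => S X X X => fish X X X => fish small a X X X => fish small a fish small X X => fish small a fish small fish small X => fish small a fish small fish small fish small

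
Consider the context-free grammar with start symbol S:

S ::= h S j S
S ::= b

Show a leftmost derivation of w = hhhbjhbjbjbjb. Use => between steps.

S => hSjS   [S ::= h S j S]
hSjS => hhSjSjS   [S ::= h S j S]
hhSjSjS => hhhSjSjSjS   [S ::= h S j S]
hhhSjSjSjS => hhhbjSjSjS   [S ::= b]
hhhbjSjSjS => hhhbjhSjSjSjS   [S ::= h S j S]
hhhbjhSjSjSjS => hhhbjhbjSjSjS   [S ::= b]
hhhbjhbjSjSjS => hhhbjhbjbjSjS   [S ::= b]
hhhbjhbjbjSjS => hhhbjhbjbjbjS   [S ::= b]
hhhbjhbjbjbjS => hhhbjhbjbjbjb   [S ::= b]

S=>hSjS=>hhSjSjS=>hhhSjSjSjS=>hhhbjSjSjS=>hhhbjhSjSjSjS=>hhhbjhbjSjSjS=>hhhbjhbjbjSjS=>hhhbjhbjbjbjS=>hhhbjhbjbjbjb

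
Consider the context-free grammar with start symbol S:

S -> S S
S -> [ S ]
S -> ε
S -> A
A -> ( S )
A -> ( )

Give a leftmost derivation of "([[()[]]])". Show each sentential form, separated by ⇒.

S ⇒ A   [S -> A]
A ⇒ (S)   [A -> ( S )]
(S) ⇒ ([S])   [S -> [ S ]]
([S]) ⇒ ([[S]])   [S -> [ S ]]
([[S]]) ⇒ ([[SS]])   [S -> S S]
([[SS]]) ⇒ ([[AS]])   [S -> A]
([[AS]]) ⇒ ([[(S)S]])   [A -> ( S )]
([[(S)S]]) ⇒ ([[()S]])   [S -> ε]
([[()S]]) ⇒ ([[()SS]])   [S -> S S]
([[()SS]]) ⇒ ([[()[S]S]])   [S -> [ S ]]
([[()[S]S]]) ⇒ ([[()[]S]])   [S -> ε]
([[()[]S]]) ⇒ ([[()[]]])   [S -> ε]

S⇒A⇒(S)⇒([S])⇒([[S]])⇒([[SS]])⇒([[AS]])⇒([[(S)S]])⇒([[()S]])⇒([[()SS]])⇒([[()[S]S]])⇒([[()[]S]])⇒([[()[]]])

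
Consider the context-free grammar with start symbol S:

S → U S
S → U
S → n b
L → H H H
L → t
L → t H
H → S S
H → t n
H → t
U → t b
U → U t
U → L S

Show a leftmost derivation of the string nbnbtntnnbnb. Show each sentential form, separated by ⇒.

S ⇒ US ⇒ LSS ⇒ HHHSS ⇒ SSHHSS ⇒ nbSHHSS ⇒ nbnbHHSS ⇒ nbnbtnHSS ⇒ nbnbtntnSS ⇒ nbnbtntnnbS ⇒ nbnbtntnnbnb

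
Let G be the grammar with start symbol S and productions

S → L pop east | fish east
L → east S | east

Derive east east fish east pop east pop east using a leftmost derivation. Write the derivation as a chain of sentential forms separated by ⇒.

S ⇒ L pop east ⇒ east S pop east ⇒ east L pop east pop east ⇒ east east S pop east pop east ⇒ east east fish east pop east pop east

S ⇒ L pop east   [S → L pop east]
L pop east ⇒ east S pop east   [L → east S]
east S pop east ⇒ east L pop east pop east   [S → L pop east]
east L pop east pop east ⇒ east east S pop east pop east   [L → east S]
east east S pop east pop east ⇒ east east fish east pop east pop east   [S → fish east]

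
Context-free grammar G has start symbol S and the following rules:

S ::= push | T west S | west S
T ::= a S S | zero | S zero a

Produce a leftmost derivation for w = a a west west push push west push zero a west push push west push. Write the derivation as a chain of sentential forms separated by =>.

S => T west S => a S S west S => a T west S S west S => a S zero a west S S west S => a T west S zero a west S S west S => a a S S west S zero a west S S west S => a a west S S west S zero a west S S west S => a a west west S S west S zero a west S S west S => a a west west push S west S zero a west S S west S => a a west west push push west S zero a west S S west S => a a west west push push west push zero a west S S west S => a a west west push push west push zero a west push S west S => a a west west push push west push zero a west push push west S => a a west west push push west push zero a west push push west push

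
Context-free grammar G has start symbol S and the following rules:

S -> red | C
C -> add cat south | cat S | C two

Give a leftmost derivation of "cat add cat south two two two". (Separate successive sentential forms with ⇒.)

S ⇒ C ⇒ cat S ⇒ cat C ⇒ cat C two ⇒ cat C two two ⇒ cat C two two two ⇒ cat add cat south two two two

S ⇒ C   [S -> C]
C ⇒ cat S   [C -> cat S]
cat S ⇒ cat C   [S -> C]
cat C ⇒ cat C two   [C -> C two]
cat C two ⇒ cat C two two   [C -> C two]
cat C two two ⇒ cat C two two two   [C -> C two]
cat C two two two ⇒ cat add cat south two two two   [C -> add cat south]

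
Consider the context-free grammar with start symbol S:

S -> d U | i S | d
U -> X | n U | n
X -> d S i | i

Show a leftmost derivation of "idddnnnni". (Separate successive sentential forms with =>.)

S=>iS=>idU=>idX=>iddSi=>idddUi=>idddnUi=>idddnnUi=>idddnnnUi=>idddnnnni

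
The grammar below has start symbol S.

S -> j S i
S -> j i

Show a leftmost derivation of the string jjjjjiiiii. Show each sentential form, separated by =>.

S=>jSi=>jjSii=>jjjSiii=>jjjjSiiii=>jjjjjiiiii

S => jSi   [S -> j S i]
jSi => jjSii   [S -> j S i]
jjSii => jjjSiii   [S -> j S i]
jjjSiii => jjjjSiiii   [S -> j S i]
jjjjSiiii => jjjjjiiiii   [S -> j i]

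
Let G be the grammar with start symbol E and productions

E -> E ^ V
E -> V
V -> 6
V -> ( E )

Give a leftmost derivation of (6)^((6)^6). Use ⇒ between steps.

E ⇒ E^V ⇒ V^V ⇒ (E)^V ⇒ (V)^V ⇒ (6)^V ⇒ (6)^(E) ⇒ (6)^(E^V) ⇒ (6)^(V^V) ⇒ (6)^((E)^V) ⇒ (6)^((V)^V) ⇒ (6)^((6)^V) ⇒ (6)^((6)^6)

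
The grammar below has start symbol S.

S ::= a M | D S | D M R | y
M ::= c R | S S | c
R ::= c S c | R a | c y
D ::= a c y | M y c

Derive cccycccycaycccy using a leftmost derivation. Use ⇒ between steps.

S ⇒ DMR   [S ::= D M R]
DMR ⇒ MycMR   [D ::= M y c]
MycMR ⇒ cRycMR   [M ::= c R]
cRycMR ⇒ cRaycMR   [R ::= R a]
cRaycMR ⇒ ccScaycMR   [R ::= c S c]
ccScaycMR ⇒ ccDMRcaycMR   [S ::= D M R]
ccDMRcaycMR ⇒ ccMycMRcaycMR   [D ::= M y c]
ccMycMRcaycMR ⇒ cccycMRcaycMR   [M ::= c]
cccycMRcaycMR ⇒ cccyccRcaycMR   [M ::= c]
cccyccRcaycMR ⇒ cccycccycaycMR   [R ::= c y]
cccycccycaycMR ⇒ cccycccycayccR   [M ::= c]
cccycccycayccR ⇒ cccycccycaycccy   [R ::= c y]

S⇒DMR⇒MycMR⇒cRycMR⇒cRaycMR⇒ccScaycMR⇒ccDMRcaycMR⇒ccMycMRcaycMR⇒cccycMRcaycMR⇒cccyccRcaycMR⇒cccycccycaycMR⇒cccycccycayccR⇒cccycccycaycccy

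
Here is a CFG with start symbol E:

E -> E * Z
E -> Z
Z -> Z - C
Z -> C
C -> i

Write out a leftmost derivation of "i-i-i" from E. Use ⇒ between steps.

E ⇒ Z ⇒ Z-C ⇒ Z-C-C ⇒ C-C-C ⇒ i-C-C ⇒ i-i-C ⇒ i-i-i

E ⇒ Z   [E -> Z]
Z ⇒ Z-C   [Z -> Z - C]
Z-C ⇒ Z-C-C   [Z -> Z - C]
Z-C-C ⇒ C-C-C   [Z -> C]
C-C-C ⇒ i-C-C   [C -> i]
i-C-C ⇒ i-i-C   [C -> i]
i-i-C ⇒ i-i-i   [C -> i]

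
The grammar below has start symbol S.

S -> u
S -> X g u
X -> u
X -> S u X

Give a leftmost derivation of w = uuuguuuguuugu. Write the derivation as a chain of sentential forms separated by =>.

S => Xgu   [S -> X g u]
Xgu => SuXgu   [X -> S u X]
SuXgu => XguuXgu   [S -> X g u]
XguuXgu => SuXguuXgu   [X -> S u X]
SuXguuXgu => XguuXguuXgu   [S -> X g u]
XguuXguuXgu => SuXguuXguuXgu   [X -> S u X]
SuXguuXguuXgu => uuXguuXguuXgu   [S -> u]
uuXguuXguuXgu => uuuguuXguuXgu   [X -> u]
uuuguuXguuXgu => uuuguuuguuXgu   [X -> u]
uuuguuuguuXgu => uuuguuuguuugu   [X -> u]

S => Xgu => SuXgu => XguuXgu => SuXguuXgu => XguuXguuXgu => SuXguuXguuXgu => uuXguuXguuXgu => uuuguuXguuXgu => uuuguuuguuXgu => uuuguuuguuugu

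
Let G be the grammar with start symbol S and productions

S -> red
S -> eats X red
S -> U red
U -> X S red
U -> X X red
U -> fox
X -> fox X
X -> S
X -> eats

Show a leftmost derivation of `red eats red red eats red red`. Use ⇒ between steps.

S ⇒ U red   [S -> U red]
U red ⇒ X X red red   [U -> X X red]
X X red red ⇒ S X red red   [X -> S]
S X red red ⇒ U red X red red   [S -> U red]
U red X red red ⇒ X X red red X red red   [U -> X X red]
X X red red X red red ⇒ S X red red X red red   [X -> S]
S X red red X red red ⇒ red X red red X red red   [S -> red]
red X red red X red red ⇒ red eats red red X red red   [X -> eats]
red eats red red X red red ⇒ red eats red red eats red red   [X -> eats]

S ⇒ U red ⇒ X X red red ⇒ S X red red ⇒ U red X red red ⇒ X X red red X red red ⇒ S X red red X red red ⇒ red X red red X red red ⇒ red eats red red X red red ⇒ red eats red red eats red red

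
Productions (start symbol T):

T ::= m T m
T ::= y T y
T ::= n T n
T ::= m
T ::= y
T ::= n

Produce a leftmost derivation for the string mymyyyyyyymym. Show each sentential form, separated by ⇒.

T ⇒ mTm ⇒ myTym ⇒ mymTmym ⇒ mymyTymym ⇒ mymyyTyymym ⇒ mymyyyTyyymym ⇒ mymyyyyyyymym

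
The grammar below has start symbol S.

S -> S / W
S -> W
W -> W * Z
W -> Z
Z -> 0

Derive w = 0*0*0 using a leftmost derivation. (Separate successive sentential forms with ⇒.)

S ⇒ W ⇒ W*Z ⇒ W*Z*Z ⇒ Z*Z*Z ⇒ 0*Z*Z ⇒ 0*0*Z ⇒ 0*0*0

S ⇒ W   [S -> W]
W ⇒ W*Z   [W -> W * Z]
W*Z ⇒ W*Z*Z   [W -> W * Z]
W*Z*Z ⇒ Z*Z*Z   [W -> Z]
Z*Z*Z ⇒ 0*Z*Z   [Z -> 0]
0*Z*Z ⇒ 0*0*Z   [Z -> 0]
0*0*Z ⇒ 0*0*0   [Z -> 0]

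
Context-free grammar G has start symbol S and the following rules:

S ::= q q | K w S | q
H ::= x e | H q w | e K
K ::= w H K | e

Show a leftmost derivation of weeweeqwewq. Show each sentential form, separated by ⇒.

S ⇒ KwS ⇒ wHKwS ⇒ weKKwS ⇒ weeKwS ⇒ weewHKwS ⇒ weewHqwKwS ⇒ weeweKqwKwS ⇒ weeweeqwKwS ⇒ weeweeqwewS ⇒ weeweeqwewq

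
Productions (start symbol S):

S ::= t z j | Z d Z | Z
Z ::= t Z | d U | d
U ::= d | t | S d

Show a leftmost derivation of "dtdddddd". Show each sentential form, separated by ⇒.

S⇒Z⇒dU⇒dSd⇒dZdZd⇒dtZdZd⇒dtdUdZd⇒dtdddZd⇒dtddddUd⇒dtdddddd

S ⇒ Z   [S ::= Z]
Z ⇒ dU   [Z ::= d U]
dU ⇒ dSd   [U ::= S d]
dSd ⇒ dZdZd   [S ::= Z d Z]
dZdZd ⇒ dtZdZd   [Z ::= t Z]
dtZdZd ⇒ dtdUdZd   [Z ::= d U]
dtdUdZd ⇒ dtdddZd   [U ::= d]
dtdddZd ⇒ dtddddUd   [Z ::= d U]
dtddddUd ⇒ dtdddddd   [U ::= d]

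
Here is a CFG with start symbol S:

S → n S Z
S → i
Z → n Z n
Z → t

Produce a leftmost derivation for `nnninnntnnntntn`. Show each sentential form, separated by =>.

S => nSZ => nnSZZ => nnnSZZZ => nnniZZZ => nnninZnZZ => nnninnZnnZZ => nnninnnZnnnZZ => nnninnntnnnZZ => nnninnntnnntZ => nnninnntnnntnZn => nnninnntnnntntn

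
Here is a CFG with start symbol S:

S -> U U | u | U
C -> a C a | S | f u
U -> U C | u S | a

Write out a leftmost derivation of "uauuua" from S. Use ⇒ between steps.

S ⇒ UU ⇒ uSU ⇒ uUU ⇒ uaU ⇒ uauS ⇒ uauUU ⇒ uauuSU ⇒ uauuuU ⇒ uauuua

S ⇒ UU   [S -> U U]
UU ⇒ uSU   [U -> u S]
uSU ⇒ uUU   [S -> U]
uUU ⇒ uaU   [U -> a]
uaU ⇒ uauS   [U -> u S]
uauS ⇒ uauUU   [S -> U U]
uauUU ⇒ uauuSU   [U -> u S]
uauuSU ⇒ uauuuU   [S -> u]
uauuuU ⇒ uauuua   [U -> a]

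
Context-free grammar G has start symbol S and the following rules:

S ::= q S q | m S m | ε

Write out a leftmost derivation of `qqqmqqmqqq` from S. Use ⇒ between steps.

S ⇒ qSq   [S ::= q S q]
qSq ⇒ qqSqq   [S ::= q S q]
qqSqq ⇒ qqqSqqq   [S ::= q S q]
qqqSqqq ⇒ qqqmSmqqq   [S ::= m S m]
qqqmSmqqq ⇒ qqqmqSqmqqq   [S ::= q S q]
qqqmqSqmqqq ⇒ qqqmqqmqqq   [S ::= ε]

S⇒qSq⇒qqSqq⇒qqqSqqq⇒qqqmSmqqq⇒qqqmqSqmqqq⇒qqqmqqmqqq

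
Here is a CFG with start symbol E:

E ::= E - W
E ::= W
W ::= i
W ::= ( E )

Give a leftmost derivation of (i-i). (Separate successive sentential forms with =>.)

E => W => (E) => (E-W) => (W-W) => (i-W) => (i-i)

E => W   [E ::= W]
W => (E)   [W ::= ( E )]
(E) => (E-W)   [E ::= E - W]
(E-W) => (W-W)   [E ::= W]
(W-W) => (i-W)   [W ::= i]
(i-W) => (i-i)   [W ::= i]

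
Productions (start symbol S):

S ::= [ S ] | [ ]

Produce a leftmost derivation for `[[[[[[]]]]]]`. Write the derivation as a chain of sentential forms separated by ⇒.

S ⇒ [S]   [S ::= [ S ]]
[S] ⇒ [[S]]   [S ::= [ S ]]
[[S]] ⇒ [[[S]]]   [S ::= [ S ]]
[[[S]]] ⇒ [[[[S]]]]   [S ::= [ S ]]
[[[[S]]]] ⇒ [[[[[S]]]]]   [S ::= [ S ]]
[[[[[S]]]]] ⇒ [[[[[[]]]]]]   [S ::= [ ]]

S ⇒ [S] ⇒ [[S]] ⇒ [[[S]]] ⇒ [[[[S]]]] ⇒ [[[[[S]]]]] ⇒ [[[[[[]]]]]]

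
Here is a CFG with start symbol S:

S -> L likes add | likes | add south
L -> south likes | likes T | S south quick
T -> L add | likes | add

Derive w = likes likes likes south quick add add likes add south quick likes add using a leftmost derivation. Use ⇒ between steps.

S ⇒ L likes add ⇒ S south quick likes add ⇒ L likes add south quick likes add ⇒ likes T likes add south quick likes add ⇒ likes L add likes add south quick likes add ⇒ likes likes T add likes add south quick likes add ⇒ likes likes L add add likes add south quick likes add ⇒ likes likes S south quick add add likes add south quick likes add ⇒ likes likes likes south quick add add likes add south quick likes add

S ⇒ L likes add   [S -> L likes add]
L likes add ⇒ S south quick likes add   [L -> S south quick]
S south quick likes add ⇒ L likes add south quick likes add   [S -> L likes add]
L likes add south quick likes add ⇒ likes T likes add south quick likes add   [L -> likes T]
likes T likes add south quick likes add ⇒ likes L add likes add south quick likes add   [T -> L add]
likes L add likes add south quick likes add ⇒ likes likes T add likes add south quick likes add   [L -> likes T]
likes likes T add likes add south quick likes add ⇒ likes likes L add add likes add south quick likes add   [T -> L add]
likes likes L add add likes add south quick likes add ⇒ likes likes S south quick add add likes add south quick likes add   [L -> S south quick]
likes likes S south quick add add likes add south quick likes add ⇒ likes likes likes south quick add add likes add south quick likes add   [S -> likes]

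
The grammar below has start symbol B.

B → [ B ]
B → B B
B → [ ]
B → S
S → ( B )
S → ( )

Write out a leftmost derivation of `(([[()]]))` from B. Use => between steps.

B=>S=>(B)=>(S)=>((B))=>(([B]))=>(([[B]]))=>(([[S]]))=>(([[()]]))

B => S   [B → S]
S => (B)   [S → ( B )]
(B) => (S)   [B → S]
(S) => ((B))   [S → ( B )]
((B)) => (([B]))   [B → [ B ]]
(([B])) => (([[B]]))   [B → [ B ]]
(([[B]])) => (([[S]]))   [B → S]
(([[S]])) => (([[()]]))   [S → ( )]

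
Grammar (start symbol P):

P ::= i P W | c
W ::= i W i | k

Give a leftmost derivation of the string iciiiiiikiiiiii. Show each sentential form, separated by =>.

P => iPW   [P ::= i P W]
iPW => icW   [P ::= c]
icW => iciWi   [W ::= i W i]
iciWi => iciiWii   [W ::= i W i]
iciiWii => iciiiWiii   [W ::= i W i]
iciiiWiii => iciiiiWiiii   [W ::= i W i]
iciiiiWiiii => iciiiiiWiiiii   [W ::= i W i]
iciiiiiWiiiii => iciiiiiiWiiiiii   [W ::= i W i]
iciiiiiiWiiiiii => iciiiiiikiiiiii   [W ::= k]

P=>iPW=>icW=>iciWi=>iciiWii=>iciiiWiii=>iciiiiWiiii=>iciiiiiWiiiii=>iciiiiiiWiiiiii=>iciiiiiikiiiiii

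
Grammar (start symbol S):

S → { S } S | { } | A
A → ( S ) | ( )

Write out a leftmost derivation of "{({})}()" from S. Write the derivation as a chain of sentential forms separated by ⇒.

S ⇒ {S}S ⇒ {A}S ⇒ {(S)}S ⇒ {({})}S ⇒ {({})}A ⇒ {({})}()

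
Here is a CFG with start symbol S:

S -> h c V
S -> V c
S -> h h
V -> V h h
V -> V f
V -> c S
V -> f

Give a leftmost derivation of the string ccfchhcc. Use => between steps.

S => Vc   [S -> V c]
Vc => cSc   [V -> c S]
cSc => cVcc   [S -> V c]
cVcc => cVhhcc   [V -> V h h]
cVhhcc => ccShhcc   [V -> c S]
ccShhcc => ccVchhcc   [S -> V c]
ccVchhcc => ccfchhcc   [V -> f]

S => Vc => cSc => cVcc => cVhhcc => ccShhcc => ccVchhcc => ccfchhcc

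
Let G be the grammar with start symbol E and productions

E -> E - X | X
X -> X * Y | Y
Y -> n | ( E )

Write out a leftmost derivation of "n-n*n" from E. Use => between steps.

E=>E-X=>X-X=>Y-X=>n-X=>n-X*Y=>n-Y*Y=>n-n*Y=>n-n*n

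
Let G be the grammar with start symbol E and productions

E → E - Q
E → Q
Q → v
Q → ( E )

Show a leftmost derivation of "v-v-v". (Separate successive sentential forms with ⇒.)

E ⇒ E-Q ⇒ E-Q-Q ⇒ Q-Q-Q ⇒ v-Q-Q ⇒ v-v-Q ⇒ v-v-v

E ⇒ E-Q   [E → E - Q]
E-Q ⇒ E-Q-Q   [E → E - Q]
E-Q-Q ⇒ Q-Q-Q   [E → Q]
Q-Q-Q ⇒ v-Q-Q   [Q → v]
v-Q-Q ⇒ v-v-Q   [Q → v]
v-v-Q ⇒ v-v-v   [Q → v]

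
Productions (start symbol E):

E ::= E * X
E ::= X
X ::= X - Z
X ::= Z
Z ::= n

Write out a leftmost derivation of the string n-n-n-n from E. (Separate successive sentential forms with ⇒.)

E⇒X⇒X-Z⇒X-Z-Z⇒X-Z-Z-Z⇒Z-Z-Z-Z⇒n-Z-Z-Z⇒n-n-Z-Z⇒n-n-n-Z⇒n-n-n-n

E ⇒ X   [E ::= X]
X ⇒ X-Z   [X ::= X - Z]
X-Z ⇒ X-Z-Z   [X ::= X - Z]
X-Z-Z ⇒ X-Z-Z-Z   [X ::= X - Z]
X-Z-Z-Z ⇒ Z-Z-Z-Z   [X ::= Z]
Z-Z-Z-Z ⇒ n-Z-Z-Z   [Z ::= n]
n-Z-Z-Z ⇒ n-n-Z-Z   [Z ::= n]
n-n-Z-Z ⇒ n-n-n-Z   [Z ::= n]
n-n-n-Z ⇒ n-n-n-n   [Z ::= n]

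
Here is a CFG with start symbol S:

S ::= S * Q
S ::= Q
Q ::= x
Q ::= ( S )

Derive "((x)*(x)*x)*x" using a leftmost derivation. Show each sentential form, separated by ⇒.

S⇒S*Q⇒Q*Q⇒(S)*Q⇒(S*Q)*Q⇒(S*Q*Q)*Q⇒(Q*Q*Q)*Q⇒((S)*Q*Q)*Q⇒((Q)*Q*Q)*Q⇒((x)*Q*Q)*Q⇒((x)*(S)*Q)*Q⇒((x)*(Q)*Q)*Q⇒((x)*(x)*Q)*Q⇒((x)*(x)*x)*Q⇒((x)*(x)*x)*x

S ⇒ S*Q   [S ::= S * Q]
S*Q ⇒ Q*Q   [S ::= Q]
Q*Q ⇒ (S)*Q   [Q ::= ( S )]
(S)*Q ⇒ (S*Q)*Q   [S ::= S * Q]
(S*Q)*Q ⇒ (S*Q*Q)*Q   [S ::= S * Q]
(S*Q*Q)*Q ⇒ (Q*Q*Q)*Q   [S ::= Q]
(Q*Q*Q)*Q ⇒ ((S)*Q*Q)*Q   [Q ::= ( S )]
((S)*Q*Q)*Q ⇒ ((Q)*Q*Q)*Q   [S ::= Q]
((Q)*Q*Q)*Q ⇒ ((x)*Q*Q)*Q   [Q ::= x]
((x)*Q*Q)*Q ⇒ ((x)*(S)*Q)*Q   [Q ::= ( S )]
((x)*(S)*Q)*Q ⇒ ((x)*(Q)*Q)*Q   [S ::= Q]
((x)*(Q)*Q)*Q ⇒ ((x)*(x)*Q)*Q   [Q ::= x]
((x)*(x)*Q)*Q ⇒ ((x)*(x)*x)*Q   [Q ::= x]
((x)*(x)*x)*Q ⇒ ((x)*(x)*x)*x   [Q ::= x]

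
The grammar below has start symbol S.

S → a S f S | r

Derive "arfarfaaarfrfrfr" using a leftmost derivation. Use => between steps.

S => aSfS => arfS => arfaSfS => arfarfS => arfarfaSfS => arfarfaaSfSfS => arfarfaaaSfSfSfS => arfarfaaarfSfSfS => arfarfaaarfrfSfS => arfarfaaarfrfrfS => arfarfaaarfrfrfr

S => aSfS   [S → a S f S]
aSfS => arfS   [S → r]
arfS => arfaSfS   [S → a S f S]
arfaSfS => arfarfS   [S → r]
arfarfS => arfarfaSfS   [S → a S f S]
arfarfaSfS => arfarfaaSfSfS   [S → a S f S]
arfarfaaSfSfS => arfarfaaaSfSfSfS   [S → a S f S]
arfarfaaaSfSfSfS => arfarfaaarfSfSfS   [S → r]
arfarfaaarfSfSfS => arfarfaaarfrfSfS   [S → r]
arfarfaaarfrfSfS => arfarfaaarfrfrfS   [S → r]
arfarfaaarfrfrfS => arfarfaaarfrfrfr   [S → r]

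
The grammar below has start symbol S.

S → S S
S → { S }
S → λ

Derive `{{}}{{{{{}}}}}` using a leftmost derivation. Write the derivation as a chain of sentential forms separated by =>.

S=>SS=>{S}S=>{{S}}S=>{{}}S=>{{}}{S}=>{{}}{SS}=>{{}}{{S}S}=>{{}}{{{S}}S}=>{{}}{{{{S}}}S}=>{{}}{{{{SS}}}S}=>{{}}{{{{{S}S}}}S}=>{{}}{{{{{}S}}}S}=>{{}}{{{{{}}}}S}=>{{}}{{{{{}}}}}

S => SS   [S → S S]
SS => {S}S   [S → { S }]
{S}S => {{S}}S   [S → { S }]
{{S}}S => {{}}S   [S → λ]
{{}}S => {{}}{S}   [S → { S }]
{{}}{S} => {{}}{SS}   [S → S S]
{{}}{SS} => {{}}{{S}S}   [S → { S }]
{{}}{{S}S} => {{}}{{{S}}S}   [S → { S }]
{{}}{{{S}}S} => {{}}{{{{S}}}S}   [S → { S }]
{{}}{{{{S}}}S} => {{}}{{{{SS}}}S}   [S → S S]
{{}}{{{{SS}}}S} => {{}}{{{{{S}S}}}S}   [S → { S }]
{{}}{{{{{S}S}}}S} => {{}}{{{{{}S}}}S}   [S → λ]
{{}}{{{{{}S}}}S} => {{}}{{{{{}}}}S}   [S → λ]
{{}}{{{{{}}}}S} => {{}}{{{{{}}}}}   [S → λ]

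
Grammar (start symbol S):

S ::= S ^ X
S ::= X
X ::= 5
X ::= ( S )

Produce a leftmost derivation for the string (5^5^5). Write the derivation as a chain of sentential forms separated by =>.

S => X   [S ::= X]
X => (S)   [X ::= ( S )]
(S) => (S^X)   [S ::= S ^ X]
(S^X) => (S^X^X)   [S ::= S ^ X]
(S^X^X) => (X^X^X)   [S ::= X]
(X^X^X) => (5^X^X)   [X ::= 5]
(5^X^X) => (5^5^X)   [X ::= 5]
(5^5^X) => (5^5^5)   [X ::= 5]

S => X => (S) => (S^X) => (S^X^X) => (X^X^X) => (5^X^X) => (5^5^X) => (5^5^5)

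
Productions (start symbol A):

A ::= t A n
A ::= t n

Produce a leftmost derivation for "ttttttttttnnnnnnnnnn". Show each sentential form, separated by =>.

A=>tAn=>ttAnn=>tttAnnn=>ttttAnnnn=>tttttAnnnnn=>ttttttAnnnnnn=>tttttttAnnnnnnn=>ttttttttAnnnnnnnn=>tttttttttAnnnnnnnnn=>ttttttttttnnnnnnnnnn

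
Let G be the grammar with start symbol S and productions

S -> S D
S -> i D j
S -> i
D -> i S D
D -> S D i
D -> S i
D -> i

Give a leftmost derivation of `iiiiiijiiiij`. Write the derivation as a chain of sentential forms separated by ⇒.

S ⇒ iDj   [S -> i D j]
iDj ⇒ iiSDj   [D -> i S D]
iiSDj ⇒ iiiDj   [S -> i]
iiiDj ⇒ iiiSDij   [D -> S D i]
iiiSDij ⇒ iiiiDjDij   [S -> i D j]
iiiiDjDij ⇒ iiiiSijDij   [D -> S i]
iiiiSijDij ⇒ iiiiiijDij   [S -> i]
iiiiiijDij ⇒ iiiiiijSDiij   [D -> S D i]
iiiiiijSDiij ⇒ iiiiiijiDiij   [S -> i]
iiiiiijiDiij ⇒ iiiiiijiiiij   [D -> i]

S ⇒ iDj ⇒ iiSDj ⇒ iiiDj ⇒ iiiSDij ⇒ iiiiDjDij ⇒ iiiiSijDij ⇒ iiiiiijDij ⇒ iiiiiijSDiij ⇒ iiiiiijiDiij ⇒ iiiiiijiiiij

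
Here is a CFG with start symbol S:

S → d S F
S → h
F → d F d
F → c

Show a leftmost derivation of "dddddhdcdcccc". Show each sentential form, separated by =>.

S=>dSF=>ddSFF=>dddSFFF=>ddddSFFFF=>dddddSFFFFF=>dddddhFFFFF=>dddddhdFdFFFF=>dddddhdcdFFFF=>dddddhdcdcFFF=>dddddhdcdccFF=>dddddhdcdcccF=>dddddhdcdcccc

S => dSF   [S → d S F]
dSF => ddSFF   [S → d S F]
ddSFF => dddSFFF   [S → d S F]
dddSFFF => ddddSFFFF   [S → d S F]
ddddSFFFF => dddddSFFFFF   [S → d S F]
dddddSFFFFF => dddddhFFFFF   [S → h]
dddddhFFFFF => dddddhdFdFFFF   [F → d F d]
dddddhdFdFFFF => dddddhdcdFFFF   [F → c]
dddddhdcdFFFF => dddddhdcdcFFF   [F → c]
dddddhdcdcFFF => dddddhdcdccFF   [F → c]
dddddhdcdccFF => dddddhdcdcccF   [F → c]
dddddhdcdcccF => dddddhdcdcccc   [F → c]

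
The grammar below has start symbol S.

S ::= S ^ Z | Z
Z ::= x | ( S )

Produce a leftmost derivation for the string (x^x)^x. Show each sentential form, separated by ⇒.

S ⇒ S^Z ⇒ Z^Z ⇒ (S)^Z ⇒ (S^Z)^Z ⇒ (Z^Z)^Z ⇒ (x^Z)^Z ⇒ (x^x)^Z ⇒ (x^x)^x

S ⇒ S^Z   [S ::= S ^ Z]
S^Z ⇒ Z^Z   [S ::= Z]
Z^Z ⇒ (S)^Z   [Z ::= ( S )]
(S)^Z ⇒ (S^Z)^Z   [S ::= S ^ Z]
(S^Z)^Z ⇒ (Z^Z)^Z   [S ::= Z]
(Z^Z)^Z ⇒ (x^Z)^Z   [Z ::= x]
(x^Z)^Z ⇒ (x^x)^Z   [Z ::= x]
(x^x)^Z ⇒ (x^x)^x   [Z ::= x]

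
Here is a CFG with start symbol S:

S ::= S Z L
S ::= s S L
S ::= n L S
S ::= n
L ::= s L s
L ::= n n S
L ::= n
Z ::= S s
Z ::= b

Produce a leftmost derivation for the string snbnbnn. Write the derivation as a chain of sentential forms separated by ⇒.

S⇒sSL⇒sSZLL⇒sSZLZLL⇒snZLZLL⇒snbLZLL⇒snbnZLL⇒snbnbLL⇒snbnbnL⇒snbnbnn

S ⇒ sSL   [S ::= s S L]
sSL ⇒ sSZLL   [S ::= S Z L]
sSZLL ⇒ sSZLZLL   [S ::= S Z L]
sSZLZLL ⇒ snZLZLL   [S ::= n]
snZLZLL ⇒ snbLZLL   [Z ::= b]
snbLZLL ⇒ snbnZLL   [L ::= n]
snbnZLL ⇒ snbnbLL   [Z ::= b]
snbnbLL ⇒ snbnbnL   [L ::= n]
snbnbnL ⇒ snbnbnn   [L ::= n]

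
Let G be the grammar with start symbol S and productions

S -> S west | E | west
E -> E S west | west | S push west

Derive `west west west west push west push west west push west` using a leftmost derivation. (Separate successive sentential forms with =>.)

S => E => S push west => S west push west => E west push west => S push west west push west => E push west west push west => S push west push west west push west => S west push west push west west push west => S west west push west push west west push west => S west west west push west push west west push west => west west west west push west push west west push west

S => E   [S -> E]
E => S push west   [E -> S push west]
S push west => S west push west   [S -> S west]
S west push west => E west push west   [S -> E]
E west push west => S push west west push west   [E -> S push west]
S push west west push west => E push west west push west   [S -> E]
E push west west push west => S push west push west west push west   [E -> S push west]
S push west push west west push west => S west push west push west west push west   [S -> S west]
S west push west push west west push west => S west west push west push west west push west   [S -> S west]
S west west push west push west west push west => S west west west push west push west west push west   [S -> S west]
S west west west push west push west west push west => west west west west push west push west west push west   [S -> west]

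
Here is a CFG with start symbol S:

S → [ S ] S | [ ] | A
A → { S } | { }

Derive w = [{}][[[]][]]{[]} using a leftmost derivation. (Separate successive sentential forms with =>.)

S => [S]S   [S → [ S ] S]
[S]S => [A]S   [S → A]
[A]S => [{}]S   [A → { }]
[{}]S => [{}][S]S   [S → [ S ] S]
[{}][S]S => [{}][[S]S]S   [S → [ S ] S]
[{}][[S]S]S => [{}][[[]]S]S   [S → [ ]]
[{}][[[]]S]S => [{}][[[]][]]S   [S → [ ]]
[{}][[[]][]]S => [{}][[[]][]]A   [S → A]
[{}][[[]][]]A => [{}][[[]][]]{S}   [A → { S }]
[{}][[[]][]]{S} => [{}][[[]][]]{[]}   [S → [ ]]

S => [S]S => [A]S => [{}]S => [{}][S]S => [{}][[S]S]S => [{}][[[]]S]S => [{}][[[]][]]S => [{}][[[]][]]A => [{}][[[]][]]{S} => [{}][[[]][]]{[]}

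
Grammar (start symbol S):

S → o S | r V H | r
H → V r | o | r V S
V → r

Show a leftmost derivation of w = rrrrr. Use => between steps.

S => rVH => rrH => rrrVS => rrrrS => rrrrr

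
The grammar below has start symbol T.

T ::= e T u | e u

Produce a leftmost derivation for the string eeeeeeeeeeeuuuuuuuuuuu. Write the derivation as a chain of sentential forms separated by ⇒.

T ⇒ eTu   [T ::= e T u]
eTu ⇒ eeTuu   [T ::= e T u]
eeTuu ⇒ eeeTuuu   [T ::= e T u]
eeeTuuu ⇒ eeeeTuuuu   [T ::= e T u]
eeeeTuuuu ⇒ eeeeeTuuuuu   [T ::= e T u]
eeeeeTuuuuu ⇒ eeeeeeTuuuuuu   [T ::= e T u]
eeeeeeTuuuuuu ⇒ eeeeeeeTuuuuuuu   [T ::= e T u]
eeeeeeeTuuuuuuu ⇒ eeeeeeeeTuuuuuuuu   [T ::= e T u]
eeeeeeeeTuuuuuuuu ⇒ eeeeeeeeeTuuuuuuuuu   [T ::= e T u]
eeeeeeeeeTuuuuuuuuu ⇒ eeeeeeeeeeTuuuuuuuuuu   [T ::= e T u]
eeeeeeeeeeTuuuuuuuuuu ⇒ eeeeeeeeeeeuuuuuuuuuuu   [T ::= e u]

T ⇒ eTu ⇒ eeTuu ⇒ eeeTuuu ⇒ eeeeTuuuu ⇒ eeeeeTuuuuu ⇒ eeeeeeTuuuuuu ⇒ eeeeeeeTuuuuuuu ⇒ eeeeeeeeTuuuuuuuu ⇒ eeeeeeeeeTuuuuuuuuu ⇒ eeeeeeeeeeTuuuuuuuuuu ⇒ eeeeeeeeeeeuuuuuuuuuuu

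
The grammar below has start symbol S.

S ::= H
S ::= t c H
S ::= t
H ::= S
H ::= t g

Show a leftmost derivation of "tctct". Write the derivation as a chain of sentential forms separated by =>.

S => tcH => tcS => tctcH => tctcS => tctct

S => tcH   [S ::= t c H]
tcH => tcS   [H ::= S]
tcS => tctcH   [S ::= t c H]
tctcH => tctcS   [H ::= S]
tctcS => tctct   [S ::= t]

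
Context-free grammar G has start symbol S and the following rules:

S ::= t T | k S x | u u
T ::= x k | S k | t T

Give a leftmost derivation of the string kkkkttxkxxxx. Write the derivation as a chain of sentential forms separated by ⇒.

S⇒kSx⇒kkSxx⇒kkkSxxx⇒kkkkSxxxx⇒kkkktTxxxx⇒kkkkttTxxxx⇒kkkkttxkxxxx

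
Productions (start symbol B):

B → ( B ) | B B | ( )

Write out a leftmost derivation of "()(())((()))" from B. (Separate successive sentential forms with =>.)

B=>BB=>BBB=>()BB=>()(B)B=>()(())B=>()(())(B)=>()(())((B))=>()(())((()))

B => BB   [B → B B]
BB => BBB   [B → B B]
BBB => ()BB   [B → ( )]
()BB => ()(B)B   [B → ( B )]
()(B)B => ()(())B   [B → ( )]
()(())B => ()(())(B)   [B → ( B )]
()(())(B) => ()(())((B))   [B → ( B )]
()(())((B)) => ()(())((()))   [B → ( )]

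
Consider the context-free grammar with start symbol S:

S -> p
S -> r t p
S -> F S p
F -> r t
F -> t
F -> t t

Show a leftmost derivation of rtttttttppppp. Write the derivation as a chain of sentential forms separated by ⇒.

S ⇒ FSp   [S -> F S p]
FSp ⇒ rtSp   [F -> r t]
rtSp ⇒ rtFSpp   [S -> F S p]
rtFSpp ⇒ rtttSpp   [F -> t t]
rtttSpp ⇒ rtttFSppp   [S -> F S p]
rtttFSppp ⇒ rtttttSppp   [F -> t t]
rtttttSppp ⇒ rtttttFSpppp   [S -> F S p]
rtttttFSpppp ⇒ rtttttttSpppp   [F -> t t]
rtttttttSpppp ⇒ rtttttttppppp   [S -> p]

S ⇒ FSp ⇒ rtSp ⇒ rtFSpp ⇒ rtttSpp ⇒ rtttFSppp ⇒ rtttttSppp ⇒ rtttttFSpppp ⇒ rtttttttSpppp ⇒ rtttttttppppp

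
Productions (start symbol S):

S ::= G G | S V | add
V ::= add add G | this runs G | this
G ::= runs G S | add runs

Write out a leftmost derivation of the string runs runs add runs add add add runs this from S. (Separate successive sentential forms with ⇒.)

S ⇒ S V ⇒ G G V ⇒ runs G S G V ⇒ runs runs G S S G V ⇒ runs runs add runs S S G V ⇒ runs runs add runs add S G V ⇒ runs runs add runs add add G V ⇒ runs runs add runs add add add runs V ⇒ runs runs add runs add add add runs this

S ⇒ S V   [S ::= S V]
S V ⇒ G G V   [S ::= G G]
G G V ⇒ runs G S G V   [G ::= runs G S]
runs G S G V ⇒ runs runs G S S G V   [G ::= runs G S]
runs runs G S S G V ⇒ runs runs add runs S S G V   [G ::= add runs]
runs runs add runs S S G V ⇒ runs runs add runs add S G V   [S ::= add]
runs runs add runs add S G V ⇒ runs runs add runs add add G V   [S ::= add]
runs runs add runs add add G V ⇒ runs runs add runs add add add runs V   [G ::= add runs]
runs runs add runs add add add runs V ⇒ runs runs add runs add add add runs this   [V ::= this]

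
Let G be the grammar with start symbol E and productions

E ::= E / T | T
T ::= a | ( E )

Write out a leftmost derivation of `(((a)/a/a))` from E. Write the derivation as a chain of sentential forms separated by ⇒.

E ⇒ T ⇒ (E) ⇒ (T) ⇒ ((E)) ⇒ ((E/T)) ⇒ ((E/T/T)) ⇒ ((T/T/T)) ⇒ (((E)/T/T)) ⇒ (((T)/T/T)) ⇒ (((a)/T/T)) ⇒ (((a)/a/T)) ⇒ (((a)/a/a))

E ⇒ T   [E ::= T]
T ⇒ (E)   [T ::= ( E )]
(E) ⇒ (T)   [E ::= T]
(T) ⇒ ((E))   [T ::= ( E )]
((E)) ⇒ ((E/T))   [E ::= E / T]
((E/T)) ⇒ ((E/T/T))   [E ::= E / T]
((E/T/T)) ⇒ ((T/T/T))   [E ::= T]
((T/T/T)) ⇒ (((E)/T/T))   [T ::= ( E )]
(((E)/T/T)) ⇒ (((T)/T/T))   [E ::= T]
(((T)/T/T)) ⇒ (((a)/T/T))   [T ::= a]
(((a)/T/T)) ⇒ (((a)/a/T))   [T ::= a]
(((a)/a/T)) ⇒ (((a)/a/a))   [T ::= a]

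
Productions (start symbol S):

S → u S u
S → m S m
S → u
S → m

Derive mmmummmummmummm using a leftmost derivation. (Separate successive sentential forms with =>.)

S => mSm => mmSmm => mmmSmmm => mmmuSummm => mmmumSmummm => mmmummSmmummm => mmmummmSmmmummm => mmmummmummmummm

S => mSm   [S → m S m]
mSm => mmSmm   [S → m S m]
mmSmm => mmmSmmm   [S → m S m]
mmmSmmm => mmmuSummm   [S → u S u]
mmmuSummm => mmmumSmummm   [S → m S m]
mmmumSmummm => mmmummSmmummm   [S → m S m]
mmmummSmmummm => mmmummmSmmmummm   [S → m S m]
mmmummmSmmmummm => mmmummmummmummm   [S → u]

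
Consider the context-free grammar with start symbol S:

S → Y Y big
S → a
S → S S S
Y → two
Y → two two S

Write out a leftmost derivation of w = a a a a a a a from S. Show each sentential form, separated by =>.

S => S S S   [S → S S S]
S S S => a S S   [S → a]
a S S => a a S   [S → a]
a a S => a a S S S   [S → S S S]
a a S S S => a a S S S S S   [S → S S S]
a a S S S S S => a a a S S S S   [S → a]
a a a S S S S => a a a a S S S   [S → a]
a a a a S S S => a a a a a S S   [S → a]
a a a a a S S => a a a a a a S   [S → a]
a a a a a a S => a a a a a a a   [S → a]

S => S S S => a S S => a a S => a a S S S => a a S S S S S => a a a S S S S => a a a a S S S => a a a a a S S => a a a a a a S => a a a a a a a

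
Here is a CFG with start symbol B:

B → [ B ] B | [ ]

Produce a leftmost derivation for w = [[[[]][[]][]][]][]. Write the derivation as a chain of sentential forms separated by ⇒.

B ⇒ [B]B ⇒ [[B]B]B ⇒ [[[B]B]B]B ⇒ [[[[]]B]B]B ⇒ [[[[]][B]B]B]B ⇒ [[[[]][[]]B]B]B ⇒ [[[[]][[]][]]B]B ⇒ [[[[]][[]][]][]]B ⇒ [[[[]][[]][]][]][]

B ⇒ [B]B   [B → [ B ] B]
[B]B ⇒ [[B]B]B   [B → [ B ] B]
[[B]B]B ⇒ [[[B]B]B]B   [B → [ B ] B]
[[[B]B]B]B ⇒ [[[[]]B]B]B   [B → [ ]]
[[[[]]B]B]B ⇒ [[[[]][B]B]B]B   [B → [ B ] B]
[[[[]][B]B]B]B ⇒ [[[[]][[]]B]B]B   [B → [ ]]
[[[[]][[]]B]B]B ⇒ [[[[]][[]][]]B]B   [B → [ ]]
[[[[]][[]][]]B]B ⇒ [[[[]][[]][]][]]B   [B → [ ]]
[[[[]][[]][]][]]B ⇒ [[[[]][[]][]][]][]   [B → [ ]]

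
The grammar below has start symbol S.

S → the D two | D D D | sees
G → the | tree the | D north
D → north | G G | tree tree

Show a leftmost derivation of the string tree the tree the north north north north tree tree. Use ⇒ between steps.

S ⇒ D D D   [S → D D D]
D D D ⇒ G G D D   [D → G G]
G G D D ⇒ D north G D D   [G → D north]
D north G D D ⇒ G G north G D D   [D → G G]
G G north G D D ⇒ tree the G north G D D   [G → tree the]
tree the G north G D D ⇒ tree the tree the north G D D   [G → tree the]
tree the tree the north G D D ⇒ tree the tree the north D north D D   [G → D north]
tree the tree the north D north D D ⇒ tree the tree the north north north D D   [D → north]
tree the tree the north north north D D ⇒ tree the tree the north north north north D   [D → north]
tree the tree the north north north north D ⇒ tree the tree the north north north north tree tree   [D → tree tree]

S ⇒ D D D ⇒ G G D D ⇒ D north G D D ⇒ G G north G D D ⇒ tree the G north G D D ⇒ tree the tree the north G D D ⇒ tree the tree the north D north D D ⇒ tree the tree the north north north D D ⇒ tree the tree the north north north north D ⇒ tree the tree the north north north north tree tree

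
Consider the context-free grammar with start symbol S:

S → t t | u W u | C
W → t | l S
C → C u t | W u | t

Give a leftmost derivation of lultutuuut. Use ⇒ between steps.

S ⇒ C   [S → C]
C ⇒ Cut   [C → C u t]
Cut ⇒ Wuut   [C → W u]
Wuut ⇒ lSuut   [W → l S]
lSuut ⇒ luWuuut   [S → u W u]
luWuuut ⇒ lulSuuut   [W → l S]
lulSuuut ⇒ lulCuuut   [S → C]
lulCuuut ⇒ lulCutuuut   [C → C u t]
lulCutuuut ⇒ lultutuuut   [C → t]

S ⇒ C ⇒ Cut ⇒ Wuut ⇒ lSuut ⇒ luWuuut ⇒ lulSuuut ⇒ lulCuuut ⇒ lulCutuuut ⇒ lultutuuut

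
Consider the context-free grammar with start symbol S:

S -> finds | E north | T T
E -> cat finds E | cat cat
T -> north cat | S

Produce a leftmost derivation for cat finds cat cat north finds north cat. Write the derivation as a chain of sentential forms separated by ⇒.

S ⇒ T T ⇒ S T ⇒ T T T ⇒ S T T ⇒ E north T T ⇒ cat finds E north T T ⇒ cat finds cat cat north T T ⇒ cat finds cat cat north S T ⇒ cat finds cat cat north finds T ⇒ cat finds cat cat north finds north cat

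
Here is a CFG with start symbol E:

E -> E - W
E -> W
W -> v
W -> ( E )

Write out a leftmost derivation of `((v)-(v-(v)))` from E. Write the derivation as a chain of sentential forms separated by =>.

E => W => (E) => (E-W) => (W-W) => ((E)-W) => ((W)-W) => ((v)-W) => ((v)-(E)) => ((v)-(E-W)) => ((v)-(W-W)) => ((v)-(v-W)) => ((v)-(v-(E))) => ((v)-(v-(W))) => ((v)-(v-(v)))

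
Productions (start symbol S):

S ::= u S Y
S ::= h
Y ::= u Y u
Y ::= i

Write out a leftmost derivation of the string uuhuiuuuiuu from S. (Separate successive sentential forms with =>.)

S => uSY   [S ::= u S Y]
uSY => uuSYY   [S ::= u S Y]
uuSYY => uuhYY   [S ::= h]
uuhYY => uuhuYuY   [Y ::= u Y u]
uuhuYuY => uuhuiuY   [Y ::= i]
uuhuiuY => uuhuiuuYu   [Y ::= u Y u]
uuhuiuuYu => uuhuiuuuYuu   [Y ::= u Y u]
uuhuiuuuYuu => uuhuiuuuiuu   [Y ::= i]

S=>uSY=>uuSYY=>uuhYY=>uuhuYuY=>uuhuiuY=>uuhuiuuYu=>uuhuiuuuYuu=>uuhuiuuuiuu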